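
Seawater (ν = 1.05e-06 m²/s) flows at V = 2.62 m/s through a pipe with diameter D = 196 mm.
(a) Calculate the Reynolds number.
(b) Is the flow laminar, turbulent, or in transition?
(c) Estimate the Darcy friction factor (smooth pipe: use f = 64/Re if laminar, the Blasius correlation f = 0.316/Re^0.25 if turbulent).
(a) Re = V·D/ν = 2.62·0.196/1.05e-06 = 489070
(b) Flow regime: turbulent (Re > 4000)
(c) Friction factor: f = 0.316/Re^0.25 = 0.316/489070^0.25 = 0.01195 (Blasius is strictly valid for Re ≲ 1e5; used here as the smooth-pipe estimate the problem specifies)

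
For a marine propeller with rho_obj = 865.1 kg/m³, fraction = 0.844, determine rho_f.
Formula: f_{sub} = \frac{\rho_{obj}}{\rho_f}
Substituting knowns: 0.844 = 865.1/rho_f
Solving for rho_f: rho_f = 865.1/0.844 = 1025 kg/m³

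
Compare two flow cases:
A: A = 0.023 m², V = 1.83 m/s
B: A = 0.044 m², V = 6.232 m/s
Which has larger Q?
Q(A) = 42.09 L/s, Q(B) = 274.2 L/s. Answer: B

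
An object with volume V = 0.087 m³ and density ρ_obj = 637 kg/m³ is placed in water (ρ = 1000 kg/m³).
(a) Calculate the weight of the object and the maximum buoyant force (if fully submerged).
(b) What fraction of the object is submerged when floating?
(a) W=rho_obj*g*V=637*9.81*0.087=543.7 N; F_B(max)=rho*g*V=1000*9.81*0.087=853.5 N
(b) Floating fraction=rho_obj/rho=637/1000=0.637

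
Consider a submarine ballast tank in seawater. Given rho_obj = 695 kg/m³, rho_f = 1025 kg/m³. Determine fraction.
Formula: f_{sub} = \frac{\rho_{obj}}{\rho_f}
fraction = 695/1025 = 0.678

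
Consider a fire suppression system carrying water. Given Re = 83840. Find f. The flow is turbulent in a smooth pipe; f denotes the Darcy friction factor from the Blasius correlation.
Formula: f = \frac{0.316}{Re^{0.25}}
f = 0.316/83840^0.25 = 0.01857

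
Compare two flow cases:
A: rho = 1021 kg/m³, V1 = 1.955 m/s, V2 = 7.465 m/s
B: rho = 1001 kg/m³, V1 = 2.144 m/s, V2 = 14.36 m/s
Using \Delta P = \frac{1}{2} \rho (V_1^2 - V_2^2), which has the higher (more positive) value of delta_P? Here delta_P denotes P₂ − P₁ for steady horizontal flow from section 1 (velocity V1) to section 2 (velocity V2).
delta_P(A) = -26.5 kPa, delta_P(B) = -100.9 kPa. Answer: A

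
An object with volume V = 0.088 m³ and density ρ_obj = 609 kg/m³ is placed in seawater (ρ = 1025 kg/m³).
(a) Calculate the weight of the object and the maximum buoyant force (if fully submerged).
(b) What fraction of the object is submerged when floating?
(a) W=rho_obj*g*V=609*9.81*0.088=525.7 N; F_B(max)=rho*g*V=1025*9.81*0.088=884.9 N
(b) Floating fraction=rho_obj/rho=609/1025=0.594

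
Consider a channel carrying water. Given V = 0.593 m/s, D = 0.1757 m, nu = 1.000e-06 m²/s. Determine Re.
Formula: Re = \frac{V D}{\nu}
Re = 0.593·0.1757/1.000e-06 = 104190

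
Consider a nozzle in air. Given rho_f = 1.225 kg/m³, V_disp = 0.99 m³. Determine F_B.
Formula: F_B = \rho_f g V_{disp}
F_B = 1.225·9.81·0.99 = 11.9 N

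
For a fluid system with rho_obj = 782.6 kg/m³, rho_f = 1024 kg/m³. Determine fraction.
Formula: f_{sub} = \frac{\rho_{obj}}{\rho_f}
fraction = 782.6/1024 = 0.7643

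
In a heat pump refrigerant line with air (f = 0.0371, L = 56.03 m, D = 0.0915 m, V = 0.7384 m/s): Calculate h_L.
Formula: h_L = f \frac{L}{D} \frac{V^2}{2g}
h_L = 0.0371·(56.03/0.0915)·0.7384²/(2·9.81) = 0.6313 m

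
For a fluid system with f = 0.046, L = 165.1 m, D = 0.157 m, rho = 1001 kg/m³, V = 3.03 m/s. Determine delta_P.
Formula: \Delta P = f \frac{L}{D} \frac{\rho V^2}{2}
delta_P = 0.046·(165.1/0.157)·0.5·1001·3.03²/1000 = 222.3 kPa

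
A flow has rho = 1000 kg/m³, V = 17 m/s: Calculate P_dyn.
Formula: P_{dyn} = \frac{1}{2} \rho V^2
P_dyn = 0.5·1000·17²/1000 = 144.5 kPa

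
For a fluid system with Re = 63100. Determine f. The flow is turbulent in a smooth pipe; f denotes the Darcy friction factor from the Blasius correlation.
Formula: f = \frac{0.316}{Re^{0.25}}
f = 0.316/63100^0.25 = 0.01994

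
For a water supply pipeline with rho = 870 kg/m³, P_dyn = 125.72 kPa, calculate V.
Formula: P_{dyn} = \frac{1}{2} \rho V^2
Substituting knowns: 125.72 = 0.5·870·V²/1000
Solving for V: V = √(2·(125.72·1000)/870) = 17 m/s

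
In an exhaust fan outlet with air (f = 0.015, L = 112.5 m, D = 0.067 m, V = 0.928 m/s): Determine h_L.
Formula: h_L = f \frac{L}{D} \frac{V^2}{2g}
h_L = 0.015·(112.5/0.067)·0.928²/(2·9.81) = 1.106 m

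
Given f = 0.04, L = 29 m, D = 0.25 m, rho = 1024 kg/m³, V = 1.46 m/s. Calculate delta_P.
Formula: \Delta P = f \frac{L}{D} \frac{\rho V^2}{2}
delta_P = 0.04·(29/0.25)·0.5·1024·1.46²/1000 = 5.064 kPa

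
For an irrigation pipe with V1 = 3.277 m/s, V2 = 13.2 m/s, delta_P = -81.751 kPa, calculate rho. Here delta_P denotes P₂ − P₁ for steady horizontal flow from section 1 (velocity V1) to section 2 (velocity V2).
Formula: \Delta P = \frac{1}{2} \rho (V_1^2 - V_2^2)
Substituting knowns: -81.751 = 0.5·rho·(3.277² − 13.2²)/1000
Solving for rho: rho = 2·(-81.751·1000)/(3.277² − 13.2²) = 1000 kg/m³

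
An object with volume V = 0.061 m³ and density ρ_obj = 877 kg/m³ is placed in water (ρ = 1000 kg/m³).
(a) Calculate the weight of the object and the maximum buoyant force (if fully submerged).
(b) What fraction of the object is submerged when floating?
(a) W=rho_obj*g*V=877*9.81*0.061=524.8 N; F_B(max)=rho*g*V=1000*9.81*0.061=598.4 N
(b) Floating fraction=rho_obj/rho=877/1000=0.877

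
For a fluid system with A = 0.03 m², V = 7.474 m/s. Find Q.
Formula: Q = A V
Q = 0.03·7.474·1000 = 224.2 L/s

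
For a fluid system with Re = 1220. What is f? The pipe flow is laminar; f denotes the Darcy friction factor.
Formula: f = \frac{64}{Re}
f = 64/1220 = 0.05246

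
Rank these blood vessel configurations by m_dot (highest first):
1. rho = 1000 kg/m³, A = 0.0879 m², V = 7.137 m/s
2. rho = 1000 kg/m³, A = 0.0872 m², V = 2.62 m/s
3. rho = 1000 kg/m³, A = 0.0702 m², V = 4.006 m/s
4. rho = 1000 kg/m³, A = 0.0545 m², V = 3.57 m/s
Case 1: m_dot = 627.3 kg/s
Case 2: m_dot = 228.5 kg/s
Case 3: m_dot = 281.2 kg/s
Case 4: m_dot = 194.6 kg/s
Ranking (highest first): 1, 3, 2, 4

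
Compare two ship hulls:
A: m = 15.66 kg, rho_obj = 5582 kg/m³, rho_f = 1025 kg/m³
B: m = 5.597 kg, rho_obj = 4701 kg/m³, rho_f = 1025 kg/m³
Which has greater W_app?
W_app(A) = 125.4 N, W_app(B) = 42.93 N. Answer: A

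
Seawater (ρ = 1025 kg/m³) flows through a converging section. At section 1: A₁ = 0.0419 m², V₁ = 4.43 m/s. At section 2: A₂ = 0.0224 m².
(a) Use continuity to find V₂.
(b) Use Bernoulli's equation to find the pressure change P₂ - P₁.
(a) Continuity: A₁V₁=A₂V₂ -> V₂=A₁V₁/A₂=0.0419*4.43/0.0224=8.29 m/s
(b) Bernoulli: P₂-P₁=0.5*rho*(V₁^2-V₂^2)/1000=0.5*1025*(4.43^2-8.29^2)/1000=-25.16 kPa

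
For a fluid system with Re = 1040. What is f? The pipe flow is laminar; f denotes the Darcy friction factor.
Formula: f = \frac{64}{Re}
f = 64/1040 = 0.06154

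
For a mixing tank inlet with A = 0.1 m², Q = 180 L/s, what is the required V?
Formula: Q = A V
Substituting knowns: 180 = 0.1·V·1000
Solving for V: V = (180/1000)/0.1 = 1.8 m/s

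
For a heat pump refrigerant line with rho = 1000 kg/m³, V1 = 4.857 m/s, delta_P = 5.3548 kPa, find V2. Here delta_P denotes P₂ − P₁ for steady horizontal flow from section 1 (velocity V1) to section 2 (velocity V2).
Formula: \Delta P = \frac{1}{2} \rho (V_1^2 - V_2^2)
Substituting knowns: 5.3548 = 0.5·1000·(4.857² − V2²)/1000
Solving for V2: V2 = √(4.857² − 2·(5.3548·1000)/1000) = 3.589 m/s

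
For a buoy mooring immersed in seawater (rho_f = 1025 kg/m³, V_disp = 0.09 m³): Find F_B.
Formula: F_B = \rho_f g V_{disp}
F_B = 1025·9.81·0.09 = 905 N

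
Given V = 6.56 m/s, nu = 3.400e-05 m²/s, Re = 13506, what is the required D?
Formula: Re = \frac{V D}{\nu}
Substituting knowns: 13506 = 6.56·D/3.400e-05
Solving for D: D = 13506·3.400e-05/6.56 = 0.07 m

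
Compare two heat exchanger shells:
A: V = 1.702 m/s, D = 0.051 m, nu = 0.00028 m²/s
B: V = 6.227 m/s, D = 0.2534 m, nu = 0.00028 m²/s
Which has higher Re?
Re(A) = 310, Re(B) = 5635. Answer: B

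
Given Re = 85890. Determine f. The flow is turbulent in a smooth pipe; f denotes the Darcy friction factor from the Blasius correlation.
Formula: f = \frac{0.316}{Re^{0.25}}
f = 0.316/85890^0.25 = 0.01846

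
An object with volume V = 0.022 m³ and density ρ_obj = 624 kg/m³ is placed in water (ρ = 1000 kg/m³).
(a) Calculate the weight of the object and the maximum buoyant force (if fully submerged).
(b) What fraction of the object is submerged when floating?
(a) W=rho_obj*g*V=624*9.81*0.022=134.7 N; F_B(max)=rho*g*V=1000*9.81*0.022=215.8 N
(b) Floating fraction=rho_obj/rho=624/1000=0.624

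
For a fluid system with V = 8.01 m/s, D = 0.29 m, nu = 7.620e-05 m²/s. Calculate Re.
Formula: Re = \frac{V D}{\nu}
Re = 8.01·0.29/7.620e-05 = 30484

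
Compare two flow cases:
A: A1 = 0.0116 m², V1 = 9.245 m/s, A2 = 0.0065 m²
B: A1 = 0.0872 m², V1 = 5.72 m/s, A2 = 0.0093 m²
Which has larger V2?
V2(A) = 16.5 m/s, V2(B) = 53.63 m/s. Answer: B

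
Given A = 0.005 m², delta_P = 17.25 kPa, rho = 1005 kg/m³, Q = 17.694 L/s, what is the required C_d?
Formula: Q = C_d A \sqrt{\frac{2 \Delta P}{\rho}}
Substituting knowns: 17.694 = C_d·0.005·√(2·(17.25·1000)/1005)·1000
Solving for C_d: C_d = (17.694/1000)/(0.005·√(2·(17.25·1000)/1005)) = 0.604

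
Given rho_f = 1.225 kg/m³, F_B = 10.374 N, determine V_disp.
Formula: F_B = \rho_f g V_{disp}
Substituting knowns: 10.374 = 1.225·9.81·V_disp
Solving for V_disp: V_disp = 10.374/(1.225·9.81) = 0.8633 m³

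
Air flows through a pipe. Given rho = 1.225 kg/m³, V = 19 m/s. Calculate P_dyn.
Formula: P_{dyn} = \frac{1}{2} \rho V^2
P_dyn = 0.5·1.225·19²/1000 = 0.2211 kPa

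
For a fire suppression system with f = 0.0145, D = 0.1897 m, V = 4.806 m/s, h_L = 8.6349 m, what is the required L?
Formula: h_L = f \frac{L}{D} \frac{V^2}{2g}
Substituting knowns: 8.6349 = 0.0145·(L/0.1897)·4.806²/(2·9.81)
Solving for L: L = 8.6349·2·9.81·0.1897/(0.0145·4.806²) = 95.96 m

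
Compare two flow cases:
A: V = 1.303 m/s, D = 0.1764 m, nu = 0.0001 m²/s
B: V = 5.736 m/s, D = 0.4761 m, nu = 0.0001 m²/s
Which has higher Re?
Re(A) = 2298, Re(B) = 27309. Answer: B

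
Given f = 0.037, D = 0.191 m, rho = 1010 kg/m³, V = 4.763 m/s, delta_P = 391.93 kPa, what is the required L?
Formula: \Delta P = f \frac{L}{D} \frac{\rho V^2}{2}
Substituting knowns: 391.93 = 0.037·(L/0.191)·0.5·1010·4.763²/1000
Solving for L: L = (391.93·1000)·0.191/(0.037·0.5·1010·4.763²) = 176.6 m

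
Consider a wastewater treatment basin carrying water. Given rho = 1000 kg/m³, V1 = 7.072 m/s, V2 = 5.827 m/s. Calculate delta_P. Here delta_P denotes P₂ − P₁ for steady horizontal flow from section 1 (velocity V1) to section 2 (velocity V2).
Formula: \Delta P = \frac{1}{2} \rho (V_1^2 - V_2^2)
delta_P = 0.5·1000·(7.072² − 5.827²)/1000 = 8.03 kPa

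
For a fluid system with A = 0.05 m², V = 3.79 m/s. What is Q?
Formula: Q = A V
Q = 0.05·3.79·1000 = 189.5 L/s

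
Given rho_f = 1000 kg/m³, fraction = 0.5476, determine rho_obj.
Formula: f_{sub} = \frac{\rho_{obj}}{\rho_f}
Substituting knowns: 0.5476 = rho_obj/1000
Solving for rho_obj: rho_obj = 0.5476·1000 = 547.6 kg/m³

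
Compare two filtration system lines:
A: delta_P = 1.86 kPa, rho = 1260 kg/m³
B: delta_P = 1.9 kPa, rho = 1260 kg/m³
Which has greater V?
V(A) = 1.718 m/s, V(B) = 1.737 m/s. Answer: B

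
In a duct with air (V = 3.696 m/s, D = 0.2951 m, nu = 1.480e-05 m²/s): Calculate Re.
Formula: Re = \frac{V D}{\nu}
Re = 3.696·0.2951/1.480e-05 = 73695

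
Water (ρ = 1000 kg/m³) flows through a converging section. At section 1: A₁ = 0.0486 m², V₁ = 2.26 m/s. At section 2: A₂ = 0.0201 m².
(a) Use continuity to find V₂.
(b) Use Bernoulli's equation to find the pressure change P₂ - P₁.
(a) Continuity: A₁V₁=A₂V₂ -> V₂=A₁V₁/A₂=0.0486*2.26/0.0201=5.46 m/s
(b) Bernoulli: P₂-P₁=0.5*rho*(V₁^2-V₂^2)/1000=0.5*1000*(2.26^2-5.46^2)/1000=-12.35 kPa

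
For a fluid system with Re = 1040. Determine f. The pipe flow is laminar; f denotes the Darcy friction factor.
Formula: f = \frac{64}{Re}
f = 64/1040 = 0.06154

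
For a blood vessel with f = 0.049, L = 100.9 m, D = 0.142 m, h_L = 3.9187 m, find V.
Formula: h_L = f \frac{L}{D} \frac{V^2}{2g}
Substituting knowns: 3.9187 = 0.049·(100.9/0.142)·V²/(2·9.81)
Solving for V: V = √(3.9187·2·9.81/(0.049·(100.9/0.142))) = 1.486 m/s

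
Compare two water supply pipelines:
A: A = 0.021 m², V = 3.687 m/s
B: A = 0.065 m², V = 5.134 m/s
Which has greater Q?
Q(A) = 77.43 L/s, Q(B) = 333.7 L/s. Answer: B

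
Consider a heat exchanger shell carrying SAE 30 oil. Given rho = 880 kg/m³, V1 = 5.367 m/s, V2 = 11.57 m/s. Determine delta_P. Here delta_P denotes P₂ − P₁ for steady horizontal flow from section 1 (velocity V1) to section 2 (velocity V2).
Formula: \Delta P = \frac{1}{2} \rho (V_1^2 - V_2^2)
delta_P = 0.5·880·(5.367² − 11.57²)/1000 = -46.23 kPa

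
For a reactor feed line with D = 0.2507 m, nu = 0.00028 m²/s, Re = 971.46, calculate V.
Formula: Re = \frac{V D}{\nu}
Substituting knowns: 971.46 = V·0.2507/0.00028
Solving for V: V = 971.46·0.00028/0.2507 = 1.085 m/s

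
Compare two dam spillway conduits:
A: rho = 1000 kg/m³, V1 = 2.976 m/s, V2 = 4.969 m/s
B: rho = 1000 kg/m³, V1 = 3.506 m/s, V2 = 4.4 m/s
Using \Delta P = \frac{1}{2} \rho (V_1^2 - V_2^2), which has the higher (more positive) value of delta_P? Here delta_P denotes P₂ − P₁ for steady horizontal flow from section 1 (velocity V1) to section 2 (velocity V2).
delta_P(A) = -7.917 kPa, delta_P(B) = -3.534 kPa. Answer: B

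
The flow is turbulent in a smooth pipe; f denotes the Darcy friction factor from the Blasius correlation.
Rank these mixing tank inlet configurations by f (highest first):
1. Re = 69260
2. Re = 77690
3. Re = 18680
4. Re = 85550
Case 1: f = 0.01948
Case 2: f = 0.01893
Case 3: f = 0.02703
Case 4: f = 0.01848
Ranking (highest first): 3, 1, 2, 4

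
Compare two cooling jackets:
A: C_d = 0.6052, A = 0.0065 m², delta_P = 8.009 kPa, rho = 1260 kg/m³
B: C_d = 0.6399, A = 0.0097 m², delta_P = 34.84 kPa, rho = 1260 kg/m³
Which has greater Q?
Q(A) = 14.03 L/s, Q(B) = 46.16 L/s. Answer: B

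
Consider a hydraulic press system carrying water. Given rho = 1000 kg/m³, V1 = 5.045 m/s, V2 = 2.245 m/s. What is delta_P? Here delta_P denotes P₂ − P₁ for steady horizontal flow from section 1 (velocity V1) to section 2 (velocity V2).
Formula: \Delta P = \frac{1}{2} \rho (V_1^2 - V_2^2)
delta_P = 0.5·1000·(5.045² − 2.245²)/1000 = 10.21 kPa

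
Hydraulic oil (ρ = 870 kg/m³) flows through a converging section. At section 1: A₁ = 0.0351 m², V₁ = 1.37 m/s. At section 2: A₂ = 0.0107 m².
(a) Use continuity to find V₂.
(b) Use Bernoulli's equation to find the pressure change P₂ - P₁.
(a) Continuity: A₁V₁=A₂V₂ -> V₂=A₁V₁/A₂=0.0351*1.37/0.0107=4.49 m/s
(b) Bernoulli: P₂-P₁=0.5*rho*(V₁^2-V₂^2)/1000=0.5*870*(1.37^2-4.49^2)/1000=-7.953 kPa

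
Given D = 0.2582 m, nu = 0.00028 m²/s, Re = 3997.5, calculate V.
Formula: Re = \frac{V D}{\nu}
Substituting knowns: 3997.5 = V·0.2582/0.00028
Solving for V: V = 3997.5·0.00028/0.2582 = 4.335 m/s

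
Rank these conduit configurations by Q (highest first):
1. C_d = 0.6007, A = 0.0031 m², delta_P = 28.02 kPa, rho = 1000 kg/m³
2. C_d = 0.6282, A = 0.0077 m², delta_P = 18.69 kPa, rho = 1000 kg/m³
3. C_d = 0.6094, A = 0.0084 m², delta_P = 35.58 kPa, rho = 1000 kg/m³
Case 1: Q = 13.94 L/s
Case 2: Q = 29.57 L/s
Case 3: Q = 43.18 L/s
Ranking (highest first): 3, 2, 1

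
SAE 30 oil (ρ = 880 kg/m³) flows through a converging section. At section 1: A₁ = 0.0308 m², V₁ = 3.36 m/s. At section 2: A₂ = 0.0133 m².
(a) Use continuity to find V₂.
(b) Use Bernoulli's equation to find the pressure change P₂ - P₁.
(a) Continuity: A₁V₁=A₂V₂ -> V₂=A₁V₁/A₂=0.0308*3.36/0.0133=7.78 m/s
(b) Bernoulli: P₂-P₁=0.5*rho*(V₁^2-V₂^2)/1000=0.5*880*(3.36^2-7.78^2)/1000=-21.67 kPa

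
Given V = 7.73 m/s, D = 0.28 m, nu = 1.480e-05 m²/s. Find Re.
Formula: Re = \frac{V D}{\nu}
Re = 7.73·0.28/1.480e-05 = 146243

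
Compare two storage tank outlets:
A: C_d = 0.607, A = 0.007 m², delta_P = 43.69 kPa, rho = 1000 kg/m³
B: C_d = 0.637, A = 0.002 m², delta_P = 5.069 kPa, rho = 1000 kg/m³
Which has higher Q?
Q(A) = 39.72 L/s, Q(B) = 4.056 L/s. Answer: A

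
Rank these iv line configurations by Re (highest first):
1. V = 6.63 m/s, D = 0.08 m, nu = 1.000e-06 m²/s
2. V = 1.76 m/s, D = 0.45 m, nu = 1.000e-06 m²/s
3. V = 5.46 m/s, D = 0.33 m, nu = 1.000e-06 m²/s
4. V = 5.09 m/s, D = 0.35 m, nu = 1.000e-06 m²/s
Case 1: Re = 530400
Case 2: Re = 792000
Case 3: Re = 1.802e+06
Case 4: Re = 1.782e+06
Ranking (highest first): 3, 4, 2, 1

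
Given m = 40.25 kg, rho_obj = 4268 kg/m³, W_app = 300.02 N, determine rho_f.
Formula: W_{app} = mg\left(1 - \frac{\rho_f}{\rho_{obj}}\right)
Substituting knowns: 300.02 = 40.25·9.81·(1 − rho_f/4268)
Solving for rho_f: rho_f = 4268·(1 − 300.02/(40.25·9.81)) = 1025 kg/m³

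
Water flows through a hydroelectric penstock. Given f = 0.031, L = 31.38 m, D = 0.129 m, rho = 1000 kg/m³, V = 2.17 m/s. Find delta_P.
Formula: \Delta P = f \frac{L}{D} \frac{\rho V^2}{2}
delta_P = 0.031·(31.38/0.129)·0.5·1000·2.17²/1000 = 17.75 kPa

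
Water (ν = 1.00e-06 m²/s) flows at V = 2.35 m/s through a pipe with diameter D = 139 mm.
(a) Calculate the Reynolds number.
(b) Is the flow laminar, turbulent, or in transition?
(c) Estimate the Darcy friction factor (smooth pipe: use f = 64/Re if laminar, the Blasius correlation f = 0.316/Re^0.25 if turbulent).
(a) Re = V·D/ν = 2.35·0.139/1.00e-06 = 326650
(b) Flow regime: turbulent (Re > 4000)
(c) Friction factor: f = 0.316/Re^0.25 = 0.316/326650^0.25 = 0.01322 (Blasius is strictly valid for Re ≲ 1e5; used here as the smooth-pipe estimate the problem specifies)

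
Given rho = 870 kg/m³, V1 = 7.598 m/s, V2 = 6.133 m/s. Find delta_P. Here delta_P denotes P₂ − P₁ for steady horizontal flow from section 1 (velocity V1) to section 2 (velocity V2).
Formula: \Delta P = \frac{1}{2} \rho (V_1^2 - V_2^2)
delta_P = 0.5·870·(7.598² − 6.133²)/1000 = 8.75 kPa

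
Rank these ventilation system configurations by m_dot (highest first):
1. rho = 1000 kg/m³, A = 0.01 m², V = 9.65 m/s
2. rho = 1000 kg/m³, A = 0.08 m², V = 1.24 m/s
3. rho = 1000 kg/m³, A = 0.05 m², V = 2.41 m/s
Case 1: m_dot = 96.5 kg/s
Case 2: m_dot = 99.2 kg/s
Case 3: m_dot = 120.5 kg/s
Ranking (highest first): 3, 2, 1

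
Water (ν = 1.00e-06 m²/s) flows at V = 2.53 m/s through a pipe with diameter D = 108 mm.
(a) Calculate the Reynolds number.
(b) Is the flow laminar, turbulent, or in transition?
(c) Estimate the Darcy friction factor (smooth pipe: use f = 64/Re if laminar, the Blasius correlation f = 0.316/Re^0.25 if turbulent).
(a) Re = V·D/ν = 2.53·0.108/1.00e-06 = 273240
(b) Flow regime: turbulent (Re > 4000)
(c) Friction factor: f = 0.316/Re^0.25 = 0.316/273240^0.25 = 0.01382 (Blasius is strictly valid for Re ≲ 1e5; used here as the smooth-pipe estimate the problem specifies)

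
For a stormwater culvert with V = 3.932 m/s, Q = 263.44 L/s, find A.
Formula: Q = A V
Substituting knowns: 263.44 = A·3.932·1000
Solving for A: A = (263.44/1000)/3.932 = 0.067 m²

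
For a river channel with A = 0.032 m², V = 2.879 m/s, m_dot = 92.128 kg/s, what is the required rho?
Formula: \dot{m} = \rho A V
Substituting knowns: 92.128 = rho·0.032·2.879
Solving for rho: rho = 92.128/(0.032·2.879) = 1000 kg/m³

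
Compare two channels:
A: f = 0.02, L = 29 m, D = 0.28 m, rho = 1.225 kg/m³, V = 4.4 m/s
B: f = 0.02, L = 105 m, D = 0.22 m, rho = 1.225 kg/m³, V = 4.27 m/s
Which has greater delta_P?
delta_P(A) = 0.02456 kPa, delta_P(B) = 0.1066 kPa. Answer: B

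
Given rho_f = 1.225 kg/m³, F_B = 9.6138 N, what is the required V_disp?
Formula: F_B = \rho_f g V_{disp}
Substituting knowns: 9.6138 = 1.225·9.81·V_disp
Solving for V_disp: V_disp = 9.6138/(1.225·9.81) = 0.8 m³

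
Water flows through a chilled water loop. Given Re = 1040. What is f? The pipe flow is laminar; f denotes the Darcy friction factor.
Formula: f = \frac{64}{Re}
f = 64/1040 = 0.06154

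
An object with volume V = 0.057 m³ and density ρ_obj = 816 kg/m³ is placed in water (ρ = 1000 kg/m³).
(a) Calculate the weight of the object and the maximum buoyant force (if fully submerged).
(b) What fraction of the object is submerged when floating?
(a) W=rho_obj*g*V=816*9.81*0.057=456.3 N; F_B(max)=rho*g*V=1000*9.81*0.057=559.2 N
(b) Floating fraction=rho_obj/rho=816/1000=0.816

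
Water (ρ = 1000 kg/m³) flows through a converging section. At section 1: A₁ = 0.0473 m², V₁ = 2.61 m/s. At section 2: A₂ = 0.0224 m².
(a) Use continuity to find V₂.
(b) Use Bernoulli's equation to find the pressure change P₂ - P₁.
(a) Continuity: A₁V₁=A₂V₂ -> V₂=A₁V₁/A₂=0.0473*2.61/0.0224=5.51 m/s
(b) Bernoulli: P₂-P₁=0.5*rho*(V₁^2-V₂^2)/1000=0.5*1000*(2.61^2-5.51^2)/1000=-11.77 kPa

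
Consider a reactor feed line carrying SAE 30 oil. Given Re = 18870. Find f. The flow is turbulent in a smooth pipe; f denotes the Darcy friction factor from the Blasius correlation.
Formula: f = \frac{0.316}{Re^{0.25}}
f = 0.316/18870^0.25 = 0.02696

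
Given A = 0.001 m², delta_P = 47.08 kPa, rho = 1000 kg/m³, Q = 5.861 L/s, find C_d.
Formula: Q = C_d A \sqrt{\frac{2 \Delta P}{\rho}}
Substituting knowns: 5.861 = C_d·0.001·√(2·(47.08·1000)/1000)·1000
Solving for C_d: C_d = (5.861/1000)/(0.001·√(2·(47.08·1000)/1000)) = 0.604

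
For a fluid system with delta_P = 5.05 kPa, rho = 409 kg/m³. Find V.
Formula: V = \sqrt{\frac{2 \Delta P}{\rho}}
V = √(2·(5.05·1000)/409) = 4.969 m/s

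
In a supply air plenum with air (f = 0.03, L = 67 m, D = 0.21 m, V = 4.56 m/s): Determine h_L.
Formula: h_L = f \frac{L}{D} \frac{V^2}{2g}
h_L = 0.03·(67/0.21)·4.56²/(2·9.81) = 10.14 m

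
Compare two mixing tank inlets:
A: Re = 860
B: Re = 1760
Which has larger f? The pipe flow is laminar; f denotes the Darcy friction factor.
f(A) = 0.07442, f(B) = 0.03636. Answer: A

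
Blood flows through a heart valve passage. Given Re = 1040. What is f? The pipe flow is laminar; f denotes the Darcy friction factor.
Formula: f = \frac{64}{Re}
f = 64/1040 = 0.06154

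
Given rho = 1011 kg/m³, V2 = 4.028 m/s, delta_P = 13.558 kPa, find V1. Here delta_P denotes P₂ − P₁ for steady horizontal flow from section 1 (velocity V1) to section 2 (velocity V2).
Formula: \Delta P = \frac{1}{2} \rho (V_1^2 - V_2^2)
Substituting knowns: 13.558 = 0.5·1011·(V1² − 4.028²)/1000
Solving for V1: V1 = √(4.028² + 2·(13.558·1000)/1011) = 6.561 m/s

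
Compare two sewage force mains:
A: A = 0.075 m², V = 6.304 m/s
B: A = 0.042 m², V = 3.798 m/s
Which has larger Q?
Q(A) = 472.8 L/s, Q(B) = 159.5 L/s. Answer: A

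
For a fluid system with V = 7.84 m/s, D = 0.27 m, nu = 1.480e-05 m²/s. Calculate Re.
Formula: Re = \frac{V D}{\nu}
Re = 7.84·0.27/1.480e-05 = 143027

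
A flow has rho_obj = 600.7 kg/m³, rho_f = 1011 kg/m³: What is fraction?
Formula: f_{sub} = \frac{\rho_{obj}}{\rho_f}
fraction = 600.7/1011 = 0.5942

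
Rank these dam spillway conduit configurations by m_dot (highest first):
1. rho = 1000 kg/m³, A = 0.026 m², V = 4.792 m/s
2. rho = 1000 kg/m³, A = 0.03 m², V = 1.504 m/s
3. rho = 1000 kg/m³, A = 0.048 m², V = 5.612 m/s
Case 1: m_dot = 124.6 kg/s
Case 2: m_dot = 45.12 kg/s
Case 3: m_dot = 269.4 kg/s
Ranking (highest first): 3, 1, 2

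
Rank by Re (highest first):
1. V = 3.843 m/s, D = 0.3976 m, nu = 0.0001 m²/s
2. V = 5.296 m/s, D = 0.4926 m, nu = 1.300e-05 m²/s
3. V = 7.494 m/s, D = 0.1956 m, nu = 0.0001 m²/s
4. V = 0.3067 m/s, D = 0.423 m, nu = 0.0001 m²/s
Case 1: Re = 15280
Case 2: Re = 200678
Case 3: Re = 14658
Case 4: Re = 1297
Ranking (highest first): 2, 1, 3, 4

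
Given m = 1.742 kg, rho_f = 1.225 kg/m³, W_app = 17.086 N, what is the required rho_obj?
Formula: W_{app} = mg\left(1 - \frac{\rho_f}{\rho_{obj}}\right)
Substituting knowns: 17.086 = 1.742·9.81·(1 − 1.225/rho_obj)
Solving for rho_obj: rho_obj = 1.225/(1 − 17.086/(1.742·9.81)) = 6932 kg/m³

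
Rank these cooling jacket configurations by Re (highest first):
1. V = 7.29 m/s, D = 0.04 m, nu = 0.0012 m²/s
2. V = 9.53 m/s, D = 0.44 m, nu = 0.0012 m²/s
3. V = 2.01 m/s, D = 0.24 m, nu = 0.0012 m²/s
Case 1: Re = 243
Case 2: Re = 3494
Case 3: Re = 402
Ranking (highest first): 2, 3, 1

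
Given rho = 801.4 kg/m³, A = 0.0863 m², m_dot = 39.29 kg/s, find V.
Formula: \dot{m} = \rho A V
Substituting knowns: 39.29 = 801.4·0.0863·V
Solving for V: V = 39.29/(801.4·0.0863) = 0.5681 m/s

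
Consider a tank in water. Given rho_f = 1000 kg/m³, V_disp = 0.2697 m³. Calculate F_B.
Formula: F_B = \rho_f g V_{disp}
F_B = 1000·9.81·0.2697 = 2646 N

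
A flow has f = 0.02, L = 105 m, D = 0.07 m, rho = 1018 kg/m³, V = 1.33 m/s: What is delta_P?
Formula: \Delta P = f \frac{L}{D} \frac{\rho V^2}{2}
delta_P = 0.02·(105/0.07)·0.5·1018·1.33²/1000 = 27.01 kPa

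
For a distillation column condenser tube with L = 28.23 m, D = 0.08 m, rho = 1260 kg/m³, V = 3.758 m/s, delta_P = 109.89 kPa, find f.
Formula: \Delta P = f \frac{L}{D} \frac{\rho V^2}{2}
Substituting knowns: 109.89 = f·(28.23/0.08)·0.5·1260·3.758²/1000
Solving for f: f = (109.89·1000)/((28.23/0.08)·0.5·1260·3.758²) = 0.035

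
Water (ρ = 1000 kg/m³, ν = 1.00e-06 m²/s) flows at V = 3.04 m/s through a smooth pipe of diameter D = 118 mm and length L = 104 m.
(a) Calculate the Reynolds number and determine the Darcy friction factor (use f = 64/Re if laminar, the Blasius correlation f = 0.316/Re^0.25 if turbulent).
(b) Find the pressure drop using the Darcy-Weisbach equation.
(a) Re = V·D/ν = 3.04·0.118/1.00e-06 = 358720 → turbulent (Re > 4000); f = 0.316/Re^0.25 = 0.316/358720^0.25 = 0.012912 (Blasius is strictly valid for Re ≲ 1e5; used here as the smooth-pipe estimate the problem specifies)
(b) Darcy-Weisbach: ΔP = f·(L/D)·½ρV²/1000 = 0.012912·(104/0.118)·½·1000·3.04²/1000 = 52.59 kPa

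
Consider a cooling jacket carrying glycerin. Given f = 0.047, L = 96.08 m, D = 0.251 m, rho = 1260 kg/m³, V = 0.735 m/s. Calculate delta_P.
Formula: \Delta P = f \frac{L}{D} \frac{\rho V^2}{2}
delta_P = 0.047·(96.08/0.251)·0.5·1260·0.735²/1000 = 6.123 kPa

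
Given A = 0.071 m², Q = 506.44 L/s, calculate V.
Formula: Q = A V
Substituting knowns: 506.44 = 0.071·V·1000
Solving for V: V = (506.44/1000)/0.071 = 7.133 m/s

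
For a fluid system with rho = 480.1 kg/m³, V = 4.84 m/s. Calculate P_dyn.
Formula: P_{dyn} = \frac{1}{2} \rho V^2
P_dyn = 0.5·480.1·4.84²/1000 = 5.623 kPa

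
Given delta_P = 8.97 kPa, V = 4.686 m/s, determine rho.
Formula: V = \sqrt{\frac{2 \Delta P}{\rho}}
Substituting knowns: 4.686 = √(2·(8.97·1000)/rho)
Solving for rho: rho = 2·(8.97·1000)/4.686² = 817 kg/m³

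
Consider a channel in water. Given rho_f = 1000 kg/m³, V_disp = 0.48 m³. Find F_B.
Formula: F_B = \rho_f g V_{disp}
F_B = 1000·9.81·0.48 = 4709 N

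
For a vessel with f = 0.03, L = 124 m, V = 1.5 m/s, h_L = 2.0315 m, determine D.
Formula: h_L = f \frac{L}{D} \frac{V^2}{2g}
Substituting knowns: 2.0315 = 0.03·(124/D)·1.5²/(2·9.81)
Solving for D: D = 0.03·124·1.5²/(2·9.81·2.0315) = 0.21 m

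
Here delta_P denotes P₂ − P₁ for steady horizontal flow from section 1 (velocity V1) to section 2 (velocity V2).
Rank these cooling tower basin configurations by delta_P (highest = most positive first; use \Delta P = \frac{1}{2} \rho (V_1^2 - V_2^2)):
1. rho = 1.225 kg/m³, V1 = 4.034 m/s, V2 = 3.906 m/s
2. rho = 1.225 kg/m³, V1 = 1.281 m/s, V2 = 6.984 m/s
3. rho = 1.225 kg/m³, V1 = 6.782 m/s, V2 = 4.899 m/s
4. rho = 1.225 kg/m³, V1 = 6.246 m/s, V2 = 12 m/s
Case 1: delta_P = 0.0006225 kPa
Case 2: delta_P = -0.02887 kPa
Case 3: delta_P = 0.01347 kPa
Case 4: delta_P = -0.0643 kPa
Ranking (highest first): 3, 1, 2, 4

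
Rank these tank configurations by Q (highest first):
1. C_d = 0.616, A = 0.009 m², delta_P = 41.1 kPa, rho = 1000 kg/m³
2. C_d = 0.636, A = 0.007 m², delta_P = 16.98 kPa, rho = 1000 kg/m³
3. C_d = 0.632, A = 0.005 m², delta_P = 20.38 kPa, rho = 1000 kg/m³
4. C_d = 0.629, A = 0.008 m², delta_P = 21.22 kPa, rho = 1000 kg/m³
Case 1: Q = 50.26 L/s
Case 2: Q = 25.94 L/s
Case 3: Q = 20.17 L/s
Case 4: Q = 32.78 L/s
Ranking (highest first): 1, 4, 2, 3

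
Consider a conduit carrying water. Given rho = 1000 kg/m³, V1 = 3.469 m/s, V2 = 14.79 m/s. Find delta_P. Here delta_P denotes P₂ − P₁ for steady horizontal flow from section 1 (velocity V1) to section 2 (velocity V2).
Formula: \Delta P = \frac{1}{2} \rho (V_1^2 - V_2^2)
delta_P = 0.5·1000·(3.469² − 14.79²)/1000 = -103.4 kPa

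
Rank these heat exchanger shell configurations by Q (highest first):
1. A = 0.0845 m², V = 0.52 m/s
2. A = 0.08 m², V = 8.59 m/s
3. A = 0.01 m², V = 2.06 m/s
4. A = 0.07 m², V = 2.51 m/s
Case 1: Q = 43.94 L/s
Case 2: Q = 687.2 L/s
Case 3: Q = 20.6 L/s
Case 4: Q = 175.7 L/s
Ranking (highest first): 2, 4, 1, 3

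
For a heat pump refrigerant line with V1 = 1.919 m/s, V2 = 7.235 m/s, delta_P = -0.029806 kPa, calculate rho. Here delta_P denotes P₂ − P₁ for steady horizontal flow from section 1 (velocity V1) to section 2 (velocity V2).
Formula: \Delta P = \frac{1}{2} \rho (V_1^2 - V_2^2)
Substituting knowns: -0.029806 = 0.5·rho·(1.919² − 7.235²)/1000
Solving for rho: rho = 2·(-0.029806·1000)/(1.919² − 7.235²) = 1.225 kg/m³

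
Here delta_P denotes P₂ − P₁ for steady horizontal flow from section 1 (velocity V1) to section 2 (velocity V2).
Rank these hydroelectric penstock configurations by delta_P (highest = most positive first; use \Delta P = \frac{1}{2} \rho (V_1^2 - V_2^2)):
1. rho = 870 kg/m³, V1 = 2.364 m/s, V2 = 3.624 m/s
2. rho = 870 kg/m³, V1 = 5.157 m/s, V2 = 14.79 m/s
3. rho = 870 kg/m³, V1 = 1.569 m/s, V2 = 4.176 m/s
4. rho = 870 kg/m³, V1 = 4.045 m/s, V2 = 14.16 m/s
Case 1: delta_P = -3.282 kPa
Case 2: delta_P = -83.59 kPa
Case 3: delta_P = -6.515 kPa
Case 4: delta_P = -80.1 kPa
Ranking (highest first): 1, 3, 4, 2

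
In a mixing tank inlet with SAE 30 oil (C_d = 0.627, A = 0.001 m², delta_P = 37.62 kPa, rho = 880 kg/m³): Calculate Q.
Formula: Q = C_d A \sqrt{\frac{2 \Delta P}{\rho}}
Q = 0.627·0.001·√(2·(37.62·1000)/880)·1000 = 5.798 L/s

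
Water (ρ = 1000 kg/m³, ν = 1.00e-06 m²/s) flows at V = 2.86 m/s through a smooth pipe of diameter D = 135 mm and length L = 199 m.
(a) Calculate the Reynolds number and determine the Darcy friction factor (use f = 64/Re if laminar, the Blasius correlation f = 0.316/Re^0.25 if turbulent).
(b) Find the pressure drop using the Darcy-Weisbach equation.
(a) Re = V·D/ν = 2.86·0.135/1.00e-06 = 386100 → turbulent (Re > 4000); f = 0.316/Re^0.25 = 0.316/386100^0.25 = 0.012677 (Blasius is strictly valid for Re ≲ 1e5; used here as the smooth-pipe estimate the problem specifies)
(b) Darcy-Weisbach: ΔP = f·(L/D)·½ρV²/1000 = 0.012677·(199/0.135)·½·1000·2.86²/1000 = 76.43 kPa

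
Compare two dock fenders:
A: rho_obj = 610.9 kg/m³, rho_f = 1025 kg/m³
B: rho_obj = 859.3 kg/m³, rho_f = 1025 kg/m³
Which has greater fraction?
fraction(A) = 0.596, fraction(B) = 0.8383. Answer: B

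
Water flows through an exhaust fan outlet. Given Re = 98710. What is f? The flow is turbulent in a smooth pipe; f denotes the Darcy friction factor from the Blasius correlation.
Formula: f = \frac{0.316}{Re^{0.25}}
f = 0.316/98710^0.25 = 0.01783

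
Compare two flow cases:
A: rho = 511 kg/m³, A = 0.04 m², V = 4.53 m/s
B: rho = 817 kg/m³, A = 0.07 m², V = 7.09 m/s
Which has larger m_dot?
m_dot(A) = 92.59 kg/s, m_dot(B) = 405.5 kg/s. Answer: B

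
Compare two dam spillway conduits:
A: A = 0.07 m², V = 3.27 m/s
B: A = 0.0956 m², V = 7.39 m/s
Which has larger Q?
Q(A) = 228.9 L/s, Q(B) = 706.5 L/s. Answer: B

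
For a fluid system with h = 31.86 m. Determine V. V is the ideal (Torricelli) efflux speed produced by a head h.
Formula: V = \sqrt{2 g h}
V = √(2·9.81·31.86) = 25 m/s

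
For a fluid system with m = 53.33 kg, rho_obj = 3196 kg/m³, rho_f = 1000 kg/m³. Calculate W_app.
Formula: W_{app} = mg\left(1 - \frac{\rho_f}{\rho_{obj}}\right)
W_app = 53.33·9.81·(1 − 1000/3196) = 359.5 N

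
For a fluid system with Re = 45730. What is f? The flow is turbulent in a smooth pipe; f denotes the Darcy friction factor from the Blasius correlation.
Formula: f = \frac{0.316}{Re^{0.25}}
f = 0.316/45730^0.25 = 0.02161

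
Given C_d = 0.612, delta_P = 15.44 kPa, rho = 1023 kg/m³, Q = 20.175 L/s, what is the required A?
Formula: Q = C_d A \sqrt{\frac{2 \Delta P}{\rho}}
Substituting knowns: 20.175 = 0.612·A·√(2·(15.44·1000)/1023)·1000
Solving for A: A = (20.175/1000)/(0.612·√(2·(15.44·1000)/1023)) = 0.006 m²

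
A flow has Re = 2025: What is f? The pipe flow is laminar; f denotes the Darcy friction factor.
Formula: f = \frac{64}{Re}
f = 64/2025 = 0.0316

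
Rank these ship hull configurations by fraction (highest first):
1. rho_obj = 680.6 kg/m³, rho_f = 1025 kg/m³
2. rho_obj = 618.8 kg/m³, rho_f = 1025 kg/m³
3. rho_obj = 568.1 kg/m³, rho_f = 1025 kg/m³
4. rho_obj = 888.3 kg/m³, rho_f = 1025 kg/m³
Case 1: fraction = 0.664
Case 2: fraction = 0.6037
Case 3: fraction = 0.5542
Case 4: fraction = 0.8666
Ranking (highest first): 4, 1, 2, 3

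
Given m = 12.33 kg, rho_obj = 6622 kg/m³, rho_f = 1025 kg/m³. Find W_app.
Formula: W_{app} = mg\left(1 - \frac{\rho_f}{\rho_{obj}}\right)
W_app = 12.33·9.81·(1 − 1025/6622) = 102.2 N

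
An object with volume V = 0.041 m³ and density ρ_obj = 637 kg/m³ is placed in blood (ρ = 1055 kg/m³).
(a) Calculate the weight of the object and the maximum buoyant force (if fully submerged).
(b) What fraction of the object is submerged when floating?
(a) W=rho_obj*g*V=637*9.81*0.041=256.2 N; F_B(max)=rho*g*V=1055*9.81*0.041=424.3 N
(b) Floating fraction=rho_obj/rho=637/1055=0.604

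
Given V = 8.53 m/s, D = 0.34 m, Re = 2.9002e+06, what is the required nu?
Formula: Re = \frac{V D}{\nu}
Substituting knowns: 2.9002e+06 = 8.53·0.34/nu
Solving for nu: nu = 8.53·0.34/2.9002e+06 = 1.000e-06 m²/s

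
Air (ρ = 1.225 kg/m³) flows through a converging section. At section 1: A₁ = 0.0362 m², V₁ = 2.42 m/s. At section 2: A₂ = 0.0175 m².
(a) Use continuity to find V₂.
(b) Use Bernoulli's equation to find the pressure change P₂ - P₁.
(a) Continuity: A₁V₁=A₂V₂ -> V₂=A₁V₁/A₂=0.0362*2.42/0.0175=5.01 m/s
(b) Bernoulli: P₂-P₁=0.5*rho*(V₁^2-V₂^2)/1000=0.5*1.225*(2.42^2-5.01^2)/1000=-0.01179 kPa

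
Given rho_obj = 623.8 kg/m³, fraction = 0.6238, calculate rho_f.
Formula: f_{sub} = \frac{\rho_{obj}}{\rho_f}
Substituting knowns: 0.6238 = 623.8/rho_f
Solving for rho_f: rho_f = 623.8/0.6238 = 1000 kg/m³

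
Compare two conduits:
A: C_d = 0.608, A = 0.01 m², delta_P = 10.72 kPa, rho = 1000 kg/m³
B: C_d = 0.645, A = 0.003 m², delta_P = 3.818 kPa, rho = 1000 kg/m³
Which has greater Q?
Q(A) = 28.15 L/s, Q(B) = 5.347 L/s. Answer: A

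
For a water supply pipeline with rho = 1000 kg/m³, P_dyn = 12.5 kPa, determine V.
Formula: P_{dyn} = \frac{1}{2} \rho V^2
Substituting knowns: 12.5 = 0.5·1000·V²/1000
Solving for V: V = √(2·(12.5·1000)/1000) = 5 m/s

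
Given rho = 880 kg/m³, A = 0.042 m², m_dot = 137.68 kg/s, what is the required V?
Formula: \dot{m} = \rho A V
Substituting knowns: 137.68 = 880·0.042·V
Solving for V: V = 137.68/(880·0.042) = 3.725 m/s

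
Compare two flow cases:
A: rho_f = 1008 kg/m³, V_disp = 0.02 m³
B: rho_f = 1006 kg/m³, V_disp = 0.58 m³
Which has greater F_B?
F_B(A) = 197.8 N, F_B(B) = 5724 N. Answer: B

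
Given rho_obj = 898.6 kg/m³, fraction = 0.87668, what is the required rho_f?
Formula: f_{sub} = \frac{\rho_{obj}}{\rho_f}
Substituting knowns: 0.87668 = 898.6/rho_f
Solving for rho_f: rho_f = 898.6/0.87668 = 1025 kg/m³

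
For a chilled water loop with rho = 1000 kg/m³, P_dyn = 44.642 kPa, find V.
Formula: P_{dyn} = \frac{1}{2} \rho V^2
Substituting knowns: 44.642 = 0.5·1000·V²/1000
Solving for V: V = √(2·(44.642·1000)/1000) = 9.449 m/s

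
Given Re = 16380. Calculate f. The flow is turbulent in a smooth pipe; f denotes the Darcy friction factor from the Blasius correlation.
Formula: f = \frac{0.316}{Re^{0.25}}
f = 0.316/16380^0.25 = 0.02793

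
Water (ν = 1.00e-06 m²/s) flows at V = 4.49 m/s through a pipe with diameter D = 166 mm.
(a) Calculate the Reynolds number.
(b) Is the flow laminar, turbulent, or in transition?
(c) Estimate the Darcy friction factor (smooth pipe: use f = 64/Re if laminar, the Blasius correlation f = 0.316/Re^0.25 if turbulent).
(a) Re = V·D/ν = 4.49·0.166/1.00e-06 = 745340
(b) Flow regime: turbulent (Re > 4000)
(c) Friction factor: f = 0.316/Re^0.25 = 0.316/745340^0.25 = 0.01075 (Blasius is strictly valid for Re ≲ 1e5; used here as the smooth-pipe estimate the problem specifies)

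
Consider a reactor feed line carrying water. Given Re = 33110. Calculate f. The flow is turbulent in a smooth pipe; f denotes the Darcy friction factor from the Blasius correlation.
Formula: f = \frac{0.316}{Re^{0.25}}
f = 0.316/33110^0.25 = 0.02343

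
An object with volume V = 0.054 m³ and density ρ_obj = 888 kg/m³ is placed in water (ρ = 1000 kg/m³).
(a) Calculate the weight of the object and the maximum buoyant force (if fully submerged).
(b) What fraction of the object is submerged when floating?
(a) W=rho_obj*g*V=888*9.81*0.054=470.4 N; F_B(max)=rho*g*V=1000*9.81*0.054=529.7 N
(b) Floating fraction=rho_obj/rho=888/1000=0.888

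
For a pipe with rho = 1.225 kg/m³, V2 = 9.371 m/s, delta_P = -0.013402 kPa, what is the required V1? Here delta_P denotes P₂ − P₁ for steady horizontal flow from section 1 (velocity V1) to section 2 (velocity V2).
Formula: \Delta P = \frac{1}{2} \rho (V_1^2 - V_2^2)
Substituting knowns: -0.013402 = 0.5·1.225·(V1² − 9.371²)/1000
Solving for V1: V1 = √(9.371² + 2·(-0.013402·1000)/1.225) = 8.12 m/s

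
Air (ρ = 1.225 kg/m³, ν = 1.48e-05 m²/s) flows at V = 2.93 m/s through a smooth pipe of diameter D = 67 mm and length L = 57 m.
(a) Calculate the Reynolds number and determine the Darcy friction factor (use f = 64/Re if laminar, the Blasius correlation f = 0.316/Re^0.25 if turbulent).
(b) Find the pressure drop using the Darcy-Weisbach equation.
(a) Re = V·D/ν = 2.93·0.067/1.48e-05 = 13264 → turbulent (Re > 4000); f = 0.316/Re^0.25 = 0.316/13264^0.25 = 0.029445
(b) Darcy-Weisbach: ΔP = f·(L/D)·½ρV²/1000 = 0.029445·(57/0.067)·½·1.225·2.93²/1000 = 0.1317 kPa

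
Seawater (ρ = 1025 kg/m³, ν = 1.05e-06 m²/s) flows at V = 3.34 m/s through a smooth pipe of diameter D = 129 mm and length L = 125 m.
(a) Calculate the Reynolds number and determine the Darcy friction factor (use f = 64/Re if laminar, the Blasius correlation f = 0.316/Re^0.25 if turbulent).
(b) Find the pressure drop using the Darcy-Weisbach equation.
(a) Re = V·D/ν = 3.34·0.129/1.05e-06 = 410340 → turbulent (Re > 4000); f = 0.316/Re^0.25 = 0.316/410340^0.25 = 0.012485 (Blasius is strictly valid for Re ≲ 1e5; used here as the smooth-pipe estimate the problem specifies)
(b) Darcy-Weisbach: ΔP = f·(L/D)·½ρV²/1000 = 0.012485·(125/0.129)·½·1025·3.34²/1000 = 69.17 kPa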